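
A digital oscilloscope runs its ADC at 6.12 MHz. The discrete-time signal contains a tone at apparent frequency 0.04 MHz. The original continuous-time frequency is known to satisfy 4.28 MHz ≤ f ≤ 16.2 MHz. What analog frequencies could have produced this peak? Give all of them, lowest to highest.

Frequencies that alias to 0.04 MHz are k·fs ± 0.04 MHz for integer k ≥ 0.
k=0: 0.04 MHz.
k=1: 6.08 MHz, 6.16 MHz.
k=2: 12.2 MHz, 12.28 MHz.
k=3: 18.32 MHz, 18.4 MHz.
Within [4.28 MHz, 16.2 MHz]: 6.08 MHz, 6.16 MHz, 12.2 MHz, 12.28 MHz.

6.08 MHz, 6.16 MHz, 12.2 MHz, 12.28 MHz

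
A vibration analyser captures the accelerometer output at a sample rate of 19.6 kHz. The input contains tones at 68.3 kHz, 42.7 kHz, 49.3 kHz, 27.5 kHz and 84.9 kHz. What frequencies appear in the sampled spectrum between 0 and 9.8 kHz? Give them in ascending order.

3.5 kHz, 6.5 kHz, 7.9 kHz, 9.5 kHz

fs/2 = 9.8 kHz.
68.3 kHz mod fs = 9.5 kHz.
9.5 kHz ≤ fs/2 = 9.8 kHz, appears at 9.5 kHz.
42.7 kHz mod fs = 3.5 kHz.
3.5 kHz ≤ fs/2 = 9.8 kHz, appears at 3.5 kHz.
49.3 kHz mod fs = 10.1 kHz.
10.1 kHz > fs/2 = 9.8 kHz, folds to fs − 10.1 kHz = 9.5 kHz.
27.5 kHz mod fs = 7.9 kHz.
7.9 kHz ≤ fs/2 = 9.8 kHz, appears at 7.9 kHz.
84.9 kHz mod fs = 6.5 kHz.
6.5 kHz ≤ fs/2 = 9.8 kHz, appears at 6.5 kHz.
Distinct values: {3.5 kHz, 6.5 kHz, 7.9 kHz, 9.5 kHz}.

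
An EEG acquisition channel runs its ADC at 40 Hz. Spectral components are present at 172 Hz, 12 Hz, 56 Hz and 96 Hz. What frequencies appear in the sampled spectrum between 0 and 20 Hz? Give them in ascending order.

fs/2 = 20 Hz.
172 Hz mod fs = 12 Hz.
12 Hz ≤ fs/2 = 20 Hz, appears at 12 Hz.
12 Hz ≤ fs/2 = 20 Hz, passes unchanged.
56 Hz mod fs = 16 Hz.
16 Hz ≤ fs/2 = 20 Hz, appears at 16 Hz.
96 Hz mod fs = 16 Hz.
16 Hz ≤ fs/2 = 20 Hz, appears at 16 Hz.
Distinct values: {12 Hz, 16 Hz}.

12 Hz, 16 Hz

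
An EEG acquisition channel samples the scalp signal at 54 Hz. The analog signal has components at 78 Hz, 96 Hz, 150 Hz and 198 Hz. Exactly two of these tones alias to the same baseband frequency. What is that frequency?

fs/2 = 27 Hz.
78 Hz mod fs = 24 Hz.
24 Hz ≤ fs/2 = 27 Hz, appears at 24 Hz.
96 Hz mod fs = 42 Hz.
42 Hz > fs/2 = 27 Hz, folds to fs − 42 Hz = 12 Hz.
150 Hz mod fs = 42 Hz.
42 Hz > fs/2 = 27 Hz, folds to fs − 42 Hz = 12 Hz.
198 Hz mod fs = 36 Hz.
36 Hz > fs/2 = 27 Hz, folds to fs − 36 Hz = 18 Hz.
96 Hz and 150 Hz both map to 12 Hz.

12 Hz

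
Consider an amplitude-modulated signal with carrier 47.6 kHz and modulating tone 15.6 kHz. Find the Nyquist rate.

126.4 kHz

AM sidebands sit at fc ± fm = 32 kHz and 63.2 kHz.
Highest-frequency component: 63.2 kHz.
Nyquist rate = 2 × 63.2 kHz = 126.4 kHz.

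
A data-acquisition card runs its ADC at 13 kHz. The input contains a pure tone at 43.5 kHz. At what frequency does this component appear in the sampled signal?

4.5 kHz

43.5 kHz mod fs = 4.5 kHz.
4.5 kHz ≤ fs/2 = 6.5 kHz, appears at 4.5 kHz.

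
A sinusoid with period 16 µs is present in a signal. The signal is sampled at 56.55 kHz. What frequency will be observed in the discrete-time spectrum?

5.95 kHz

T = 16 µs → f = 1/T = 62.5 kHz.
62.5 kHz mod fs = 5.95 kHz.
5.95 kHz ≤ fs/2 = 28.275 kHz, appears at 5.95 kHz.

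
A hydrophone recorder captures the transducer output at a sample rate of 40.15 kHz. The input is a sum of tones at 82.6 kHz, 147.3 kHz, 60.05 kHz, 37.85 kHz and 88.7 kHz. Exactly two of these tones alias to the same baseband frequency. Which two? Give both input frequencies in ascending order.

37.85 kHz, 82.6 kHz

fs/2 = 20.075 kHz.
82.6 kHz mod fs = 2.3 kHz.
2.3 kHz ≤ fs/2 = 20.075 kHz, appears at 2.3 kHz.
147.3 kHz mod fs = 26.85 kHz.
26.85 kHz > fs/2 = 20.075 kHz, folds to fs − 26.85 kHz = 13.3 kHz.
60.05 kHz mod fs = 19.9 kHz.
19.9 kHz ≤ fs/2 = 20.075 kHz, appears at 19.9 kHz.
37.85 kHz > fs/2 = 20.075 kHz, folds to fs − 37.85 kHz = 2.3 kHz.
88.7 kHz mod fs = 8.4 kHz.
8.4 kHz ≤ fs/2 = 20.075 kHz, appears at 8.4 kHz.
37.85 kHz and 82.6 kHz both map to 2.3 kHz.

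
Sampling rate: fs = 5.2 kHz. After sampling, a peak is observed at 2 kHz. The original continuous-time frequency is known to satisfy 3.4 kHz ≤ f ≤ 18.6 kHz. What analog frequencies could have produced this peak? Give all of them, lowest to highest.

7.2 kHz, 8.4 kHz, 12.4 kHz, 13.6 kHz, 17.6 kHz

Frequencies that alias to 2 kHz are k·fs ± 2 kHz for integer k ≥ 0.
k=0: 2 kHz.
k=1: 3.2 kHz, 7.2 kHz.
k=2: 8.4 kHz, 12.4 kHz.
k=3: 13.6 kHz, 17.6 kHz.
k=4: 18.8 kHz, 22.8 kHz.
Within [3.4 kHz, 18.6 kHz]: 7.2 kHz, 8.4 kHz, 12.4 kHz, 13.6 kHz, 17.6 kHz.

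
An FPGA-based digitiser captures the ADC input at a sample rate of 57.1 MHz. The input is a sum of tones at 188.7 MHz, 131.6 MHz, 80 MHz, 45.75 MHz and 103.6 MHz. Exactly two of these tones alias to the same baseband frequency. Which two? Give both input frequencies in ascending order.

131.6 MHz, 188.7 MHz

fs/2 = 28.55 MHz.
188.7 MHz mod fs = 17.4 MHz.
17.4 MHz ≤ fs/2 = 28.55 MHz, appears at 17.4 MHz.
131.6 MHz mod fs = 17.4 MHz.
17.4 MHz ≤ fs/2 = 28.55 MHz, appears at 17.4 MHz.
80 MHz mod fs = 22.9 MHz.
22.9 MHz ≤ fs/2 = 28.55 MHz, appears at 22.9 MHz.
45.75 MHz > fs/2 = 28.55 MHz, folds to fs − 45.75 MHz = 11.35 MHz.
103.6 MHz mod fs = 46.5 MHz.
46.5 MHz > fs/2 = 28.55 MHz, folds to fs − 46.5 MHz = 10.6 MHz.
131.6 MHz and 188.7 MHz both map to 17.4 MHz.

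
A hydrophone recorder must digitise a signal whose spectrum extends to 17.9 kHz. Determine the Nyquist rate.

35.8 kHz

Nyquist rate = 2 × 17.9 kHz = 35.8 kHz.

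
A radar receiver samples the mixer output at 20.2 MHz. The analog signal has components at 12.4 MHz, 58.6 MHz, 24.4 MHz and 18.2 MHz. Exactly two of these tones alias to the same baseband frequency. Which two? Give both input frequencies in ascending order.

18.2 MHz, 58.6 MHz

fs/2 = 10.1 MHz.
12.4 MHz > fs/2 = 10.1 MHz, folds to fs − 12.4 MHz = 7.8 MHz.
58.6 MHz mod fs = 18.2 MHz.
18.2 MHz > fs/2 = 10.1 MHz, folds to fs − 18.2 MHz = 2 MHz.
24.4 MHz mod fs = 4.2 MHz.
4.2 MHz ≤ fs/2 = 10.1 MHz, appears at 4.2 MHz.
18.2 MHz > fs/2 = 10.1 MHz, folds to fs − 18.2 MHz = 2 MHz.
18.2 MHz and 58.6 MHz both map to 2 MHz.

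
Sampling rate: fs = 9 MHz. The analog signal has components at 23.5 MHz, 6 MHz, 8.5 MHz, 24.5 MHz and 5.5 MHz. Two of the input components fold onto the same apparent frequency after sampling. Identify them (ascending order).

fs/2 = 4.5 MHz.
23.5 MHz mod fs = 5.5 MHz.
5.5 MHz > fs/2 = 4.5 MHz, folds to fs − 5.5 MHz = 3.5 MHz.
6 MHz > fs/2 = 4.5 MHz, folds to fs − 6 MHz = 3 MHz.
8.5 MHz > fs/2 = 4.5 MHz, folds to fs − 8.5 MHz = 0.5 MHz.
24.5 MHz mod fs = 6.5 MHz.
6.5 MHz > fs/2 = 4.5 MHz, folds to fs − 6.5 MHz = 2.5 MHz.
5.5 MHz > fs/2 = 4.5 MHz, folds to fs − 5.5 MHz = 3.5 MHz.
5.5 MHz and 23.5 MHz both map to 3.5 MHz.

5.5 MHz, 23.5 MHz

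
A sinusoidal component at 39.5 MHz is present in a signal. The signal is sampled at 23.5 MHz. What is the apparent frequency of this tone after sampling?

7.5 MHz

39.5 MHz mod fs = 16 MHz.
16 MHz > fs/2 = 11.75 MHz, folds to fs − 16 MHz = 7.5 MHz.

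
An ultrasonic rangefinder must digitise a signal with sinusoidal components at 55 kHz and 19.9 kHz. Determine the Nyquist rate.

Highest-frequency component: 55 kHz.
Nyquist rate = 2 × 55 kHz = 110 kHz.

110 kHz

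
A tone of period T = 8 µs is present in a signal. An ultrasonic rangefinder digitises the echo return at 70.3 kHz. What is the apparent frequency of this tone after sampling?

T = 8 µs → f = 1/T = 125 kHz.
125 kHz mod fs = 54.7 kHz.
54.7 kHz > fs/2 = 35.15 kHz, folds to fs − 54.7 kHz = 15.6 kHz.

15.6 kHz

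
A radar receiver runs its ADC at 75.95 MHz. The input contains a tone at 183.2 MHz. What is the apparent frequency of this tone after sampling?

183.2 MHz mod fs = 31.3 MHz.
31.3 MHz ≤ fs/2 = 37.975 MHz, appears at 31.3 MHz.

31.3 MHz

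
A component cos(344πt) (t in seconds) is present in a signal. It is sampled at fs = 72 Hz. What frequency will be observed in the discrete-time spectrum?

28 Hz

ω = 344π rad/s → f = ω/(2π) = 172 Hz.
172 Hz mod fs = 28 Hz.
28 Hz ≤ fs/2 = 36 Hz, appears at 28 Hz.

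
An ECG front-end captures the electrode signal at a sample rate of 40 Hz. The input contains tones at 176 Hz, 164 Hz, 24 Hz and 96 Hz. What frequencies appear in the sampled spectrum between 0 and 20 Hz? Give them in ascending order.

4 Hz, 16 Hz

fs/2 = 20 Hz.
176 Hz mod fs = 16 Hz.
16 Hz ≤ fs/2 = 20 Hz, appears at 16 Hz.
164 Hz mod fs = 4 Hz.
4 Hz ≤ fs/2 = 20 Hz, appears at 4 Hz.
24 Hz > fs/2 = 20 Hz, folds to fs − 24 Hz = 16 Hz.
96 Hz mod fs = 16 Hz.
16 Hz ≤ fs/2 = 20 Hz, appears at 16 Hz.
Distinct values: {4 Hz, 16 Hz}.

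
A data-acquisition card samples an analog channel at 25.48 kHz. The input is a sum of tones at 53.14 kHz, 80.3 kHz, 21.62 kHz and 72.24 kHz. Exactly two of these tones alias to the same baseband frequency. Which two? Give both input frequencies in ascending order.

fs/2 = 12.74 kHz.
53.14 kHz mod fs = 2.18 kHz.
2.18 kHz ≤ fs/2 = 12.74 kHz, appears at 2.18 kHz.
80.3 kHz mod fs = 3.86 kHz.
3.86 kHz ≤ fs/2 = 12.74 kHz, appears at 3.86 kHz.
21.62 kHz > fs/2 = 12.74 kHz, folds to fs − 21.62 kHz = 3.86 kHz.
72.24 kHz mod fs = 21.28 kHz.
21.28 kHz > fs/2 = 12.74 kHz, folds to fs − 21.28 kHz = 4.2 kHz.
21.62 kHz and 80.3 kHz both map to 3.86 kHz.

21.62 kHz, 80.3 kHz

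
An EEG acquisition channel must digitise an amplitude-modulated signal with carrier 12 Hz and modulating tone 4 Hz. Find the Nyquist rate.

32 Hz

AM sidebands sit at fc ± fm = 8 Hz and 16 Hz.
Highest-frequency component: 16 Hz.
Nyquist rate = 2 × 16 Hz = 32 Hz.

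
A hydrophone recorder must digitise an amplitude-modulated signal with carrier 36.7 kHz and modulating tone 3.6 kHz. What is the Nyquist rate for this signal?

80.6 kHz

AM sidebands sit at fc ± fm = 33.1 kHz and 40.3 kHz.
Highest-frequency component: 40.3 kHz.
Nyquist rate = 2 × 40.3 kHz = 80.6 kHz.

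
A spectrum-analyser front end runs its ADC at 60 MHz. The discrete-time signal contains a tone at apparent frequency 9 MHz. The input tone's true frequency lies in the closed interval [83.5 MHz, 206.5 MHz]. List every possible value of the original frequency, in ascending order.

111 MHz, 129 MHz, 171 MHz, 189 MHz

Frequencies that alias to 9 MHz are k·fs ± 9 MHz for integer k ≥ 0.
k=0: 9 MHz.
k=1: 51 MHz, 69 MHz.
k=2: 111 MHz, 129 MHz.
k=3: 171 MHz, 189 MHz.
k=4: 231 MHz, 249 MHz.
Within [83.5 MHz, 206.5 MHz]: 111 MHz, 129 MHz, 171 MHz, 189 MHz.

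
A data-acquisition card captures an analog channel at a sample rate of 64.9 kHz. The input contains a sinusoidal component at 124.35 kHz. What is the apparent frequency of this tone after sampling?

124.35 kHz mod fs = 59.45 kHz.
59.45 kHz > fs/2 = 32.45 kHz, folds to fs − 59.45 kHz = 5.45 kHz.

5.45 kHz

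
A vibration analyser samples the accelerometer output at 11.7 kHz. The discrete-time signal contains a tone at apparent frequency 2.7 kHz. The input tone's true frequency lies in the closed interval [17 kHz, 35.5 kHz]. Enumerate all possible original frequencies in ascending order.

20.7 kHz, 26.1 kHz, 32.4 kHz

Frequencies that alias to 2.7 kHz are k·fs ± 2.7 kHz for integer k ≥ 0.
k=0: 2.7 kHz.
k=1: 9 kHz, 14.4 kHz.
k=2: 20.7 kHz, 26.1 kHz.
k=3: 32.4 kHz, 37.8 kHz.
k=4: 44.1 kHz, 49.5 kHz.
Within [17 kHz, 35.5 kHz]: 20.7 kHz, 26.1 kHz, 32.4 kHz.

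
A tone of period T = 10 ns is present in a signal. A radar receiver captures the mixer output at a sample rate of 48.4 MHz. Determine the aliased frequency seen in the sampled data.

T = 10 ns → f = 1/T = 100 MHz.
100 MHz mod fs = 3.2 MHz.
3.2 MHz ≤ fs/2 = 24.2 MHz, appears at 3.2 MHz.

3.2 MHz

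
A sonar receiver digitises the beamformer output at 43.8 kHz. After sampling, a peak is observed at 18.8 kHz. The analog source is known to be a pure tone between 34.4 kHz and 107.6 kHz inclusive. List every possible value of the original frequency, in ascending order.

Frequencies that alias to 18.8 kHz are k·fs ± 18.8 kHz for integer k ≥ 0.
k=0: 18.8 kHz.
k=1: 25 kHz, 62.6 kHz.
k=2: 68.8 kHz, 106.4 kHz.
k=3: 112.6 kHz, 150.2 kHz.
Within [34.4 kHz, 107.6 kHz]: 62.6 kHz, 68.8 kHz, 106.4 kHz.

62.6 kHz, 68.8 kHz, 106.4 kHz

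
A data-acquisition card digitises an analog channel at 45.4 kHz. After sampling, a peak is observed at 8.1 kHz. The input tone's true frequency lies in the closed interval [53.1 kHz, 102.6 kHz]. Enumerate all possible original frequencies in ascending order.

53.5 kHz, 82.7 kHz, 98.9 kHz

Frequencies that alias to 8.1 kHz are k·fs ± 8.1 kHz for integer k ≥ 0.
k=0: 8.1 kHz.
k=1: 37.3 kHz, 53.5 kHz.
k=2: 82.7 kHz, 98.9 kHz.
k=3: 128.1 kHz, 144.3 kHz.
Within [53.1 kHz, 102.6 kHz]: 53.5 kHz, 82.7 kHz, 98.9 kHz.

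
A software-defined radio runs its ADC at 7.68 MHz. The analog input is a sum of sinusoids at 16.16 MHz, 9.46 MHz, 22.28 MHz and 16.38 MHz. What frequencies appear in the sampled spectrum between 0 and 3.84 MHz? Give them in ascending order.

0.76 MHz, 0.8 MHz, 1.02 MHz, 1.78 MHz

fs/2 = 3.84 MHz.
16.16 MHz mod fs = 0.8 MHz.
0.8 MHz ≤ fs/2 = 3.84 MHz, appears at 0.8 MHz.
9.46 MHz mod fs = 1.78 MHz.
1.78 MHz ≤ fs/2 = 3.84 MHz, appears at 1.78 MHz.
22.28 MHz mod fs = 6.92 MHz.
6.92 MHz > fs/2 = 3.84 MHz, folds to fs − 6.92 MHz = 0.76 MHz.
16.38 MHz mod fs = 1.02 MHz.
1.02 MHz ≤ fs/2 = 3.84 MHz, appears at 1.02 MHz.
Distinct values: {0.76 MHz, 0.8 MHz, 1.02 MHz, 1.78 MHz}.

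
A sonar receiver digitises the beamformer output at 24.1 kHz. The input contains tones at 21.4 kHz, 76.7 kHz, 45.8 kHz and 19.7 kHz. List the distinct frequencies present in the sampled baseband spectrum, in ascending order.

2.4 kHz, 2.7 kHz, 4.4 kHz

fs/2 = 12.05 kHz.
21.4 kHz > fs/2 = 12.05 kHz, folds to fs − 21.4 kHz = 2.7 kHz.
76.7 kHz mod fs = 4.4 kHz.
4.4 kHz ≤ fs/2 = 12.05 kHz, appears at 4.4 kHz.
45.8 kHz mod fs = 21.7 kHz.
21.7 kHz > fs/2 = 12.05 kHz, folds to fs − 21.7 kHz = 2.4 kHz.
19.7 kHz > fs/2 = 12.05 kHz, folds to fs − 19.7 kHz = 4.4 kHz.
Distinct values: {2.4 kHz, 2.7 kHz, 4.4 kHz}.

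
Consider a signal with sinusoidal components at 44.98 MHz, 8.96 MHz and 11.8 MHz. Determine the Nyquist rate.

Highest-frequency component: 44.98 MHz.
Nyquist rate = 2 × 44.98 MHz = 89.96 MHz.

89.96 MHz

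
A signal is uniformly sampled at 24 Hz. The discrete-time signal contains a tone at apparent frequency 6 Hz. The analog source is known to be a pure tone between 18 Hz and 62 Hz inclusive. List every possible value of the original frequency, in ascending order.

18 Hz, 30 Hz, 42 Hz, 54 Hz

Frequencies that alias to 6 Hz are k·fs ± 6 Hz for integer k ≥ 0.
k=0: 6 Hz.
k=1: 18 Hz, 30 Hz.
k=2: 42 Hz, 54 Hz.
k=3: 66 Hz, 78 Hz.
Within [18 Hz, 62 Hz]: 18 Hz, 30 Hz, 42 Hz, 54 Hz.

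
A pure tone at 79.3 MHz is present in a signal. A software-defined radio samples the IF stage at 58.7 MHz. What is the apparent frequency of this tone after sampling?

79.3 MHz mod fs = 20.6 MHz.
20.6 MHz ≤ fs/2 = 29.35 MHz, appears at 20.6 MHz.

20.6 MHz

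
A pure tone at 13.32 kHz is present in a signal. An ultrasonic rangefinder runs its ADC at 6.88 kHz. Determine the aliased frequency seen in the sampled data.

13.32 kHz mod fs = 6.44 kHz.
6.44 kHz > fs/2 = 3.44 kHz, folds to fs − 6.44 kHz = 0.44 kHz.

0.44 kHz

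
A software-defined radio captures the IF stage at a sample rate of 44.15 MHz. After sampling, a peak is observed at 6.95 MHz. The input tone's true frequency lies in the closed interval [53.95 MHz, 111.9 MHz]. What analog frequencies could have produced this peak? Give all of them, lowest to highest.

81.35 MHz, 95.25 MHz

Frequencies that alias to 6.95 MHz are k·fs ± 6.95 MHz for integer k ≥ 0.
k=0: 6.95 MHz.
k=1: 37.2 MHz, 51.1 MHz.
k=2: 81.35 MHz, 95.25 MHz.
k=3: 125.5 MHz, 139.4 MHz.
Within [53.95 MHz, 111.9 MHz]: 81.35 MHz, 95.25 MHz.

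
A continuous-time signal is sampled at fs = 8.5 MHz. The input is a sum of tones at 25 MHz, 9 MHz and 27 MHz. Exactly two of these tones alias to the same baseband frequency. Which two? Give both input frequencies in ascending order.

9 MHz, 25 MHz

fs/2 = 4.25 MHz.
25 MHz mod fs = 8 MHz.
8 MHz > fs/2 = 4.25 MHz, folds to fs − 8 MHz = 0.5 MHz.
9 MHz mod fs = 0.5 MHz.
0.5 MHz ≤ fs/2 = 4.25 MHz, appears at 0.5 MHz.
27 MHz mod fs = 1.5 MHz.
1.5 MHz ≤ fs/2 = 4.25 MHz, appears at 1.5 MHz.
9 MHz and 25 MHz both map to 0.5 MHz.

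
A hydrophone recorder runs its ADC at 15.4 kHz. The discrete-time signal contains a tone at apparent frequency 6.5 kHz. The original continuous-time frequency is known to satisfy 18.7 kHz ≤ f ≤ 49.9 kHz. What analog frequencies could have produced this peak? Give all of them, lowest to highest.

Frequencies that alias to 6.5 kHz are k·fs ± 6.5 kHz for integer k ≥ 0.
k=0: 6.5 kHz.
k=1: 8.9 kHz, 21.9 kHz.
k=2: 24.3 kHz, 37.3 kHz.
k=3: 39.7 kHz, 52.7 kHz.
k=4: 55.1 kHz, 68.1 kHz.
Within [18.7 kHz, 49.9 kHz]: 21.9 kHz, 24.3 kHz, 37.3 kHz, 39.7 kHz.

21.9 kHz, 24.3 kHz, 37.3 kHz, 39.7 kHz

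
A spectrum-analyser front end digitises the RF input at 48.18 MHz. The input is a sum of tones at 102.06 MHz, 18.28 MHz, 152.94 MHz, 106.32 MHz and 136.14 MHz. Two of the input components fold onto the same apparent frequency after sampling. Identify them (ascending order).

136.14 MHz, 152.94 MHz

fs/2 = 24.09 MHz.
102.06 MHz mod fs = 5.7 MHz.
5.7 MHz ≤ fs/2 = 24.09 MHz, appears at 5.7 MHz.
18.28 MHz ≤ fs/2 = 24.09 MHz, passes unchanged.
152.94 MHz mod fs = 8.4 MHz.
8.4 MHz ≤ fs/2 = 24.09 MHz, appears at 8.4 MHz.
106.32 MHz mod fs = 9.96 MHz.
9.96 MHz ≤ fs/2 = 24.09 MHz, appears at 9.96 MHz.
136.14 MHz mod fs = 39.78 MHz.
39.78 MHz > fs/2 = 24.09 MHz, folds to fs − 39.78 MHz = 8.4 MHz.
136.14 MHz and 152.94 MHz both map to 8.4 MHz.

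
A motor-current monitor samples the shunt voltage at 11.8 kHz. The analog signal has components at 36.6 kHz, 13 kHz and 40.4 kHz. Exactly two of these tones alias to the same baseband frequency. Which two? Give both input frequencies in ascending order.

fs/2 = 5.9 kHz.
36.6 kHz mod fs = 1.2 kHz.
1.2 kHz ≤ fs/2 = 5.9 kHz, appears at 1.2 kHz.
13 kHz mod fs = 1.2 kHz.
1.2 kHz ≤ fs/2 = 5.9 kHz, appears at 1.2 kHz.
40.4 kHz mod fs = 5 kHz.
5 kHz ≤ fs/2 = 5.9 kHz, appears at 5 kHz.
13 kHz and 36.6 kHz both map to 1.2 kHz.

13 kHz, 36.6 kHz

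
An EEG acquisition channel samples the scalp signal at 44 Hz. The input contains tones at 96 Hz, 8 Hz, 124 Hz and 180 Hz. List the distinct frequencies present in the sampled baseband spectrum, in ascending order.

fs/2 = 22 Hz.
96 Hz mod fs = 8 Hz.
8 Hz ≤ fs/2 = 22 Hz, appears at 8 Hz.
8 Hz ≤ fs/2 = 22 Hz, passes unchanged.
124 Hz mod fs = 36 Hz.
36 Hz > fs/2 = 22 Hz, folds to fs − 36 Hz = 8 Hz.
180 Hz mod fs = 4 Hz.
4 Hz ≤ fs/2 = 22 Hz, appears at 4 Hz.
Distinct values: {4 Hz, 8 Hz}.

4 Hz, 8 Hz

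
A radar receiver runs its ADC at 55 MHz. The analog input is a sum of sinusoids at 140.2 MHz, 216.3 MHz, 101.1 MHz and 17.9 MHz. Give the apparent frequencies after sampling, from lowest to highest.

3.7 MHz, 8.9 MHz, 17.9 MHz, 24.8 MHz

fs/2 = 27.5 MHz.
140.2 MHz mod fs = 30.2 MHz.
30.2 MHz > fs/2 = 27.5 MHz, folds to fs − 30.2 MHz = 24.8 MHz.
216.3 MHz mod fs = 51.3 MHz.
51.3 MHz > fs/2 = 27.5 MHz, folds to fs − 51.3 MHz = 3.7 MHz.
101.1 MHz mod fs = 46.1 MHz.
46.1 MHz > fs/2 = 27.5 MHz, folds to fs − 46.1 MHz = 8.9 MHz.
17.9 MHz ≤ fs/2 = 27.5 MHz, passes unchanged.
Distinct values: {3.7 MHz, 8.9 MHz, 17.9 MHz, 24.8 MHz}.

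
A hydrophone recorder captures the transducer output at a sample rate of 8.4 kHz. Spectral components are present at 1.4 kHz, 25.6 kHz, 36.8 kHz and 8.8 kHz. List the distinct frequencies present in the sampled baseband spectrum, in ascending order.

fs/2 = 4.2 kHz.
1.4 kHz ≤ fs/2 = 4.2 kHz, passes unchanged.
25.6 kHz mod fs = 0.4 kHz.
0.4 kHz ≤ fs/2 = 4.2 kHz, appears at 0.4 kHz.
36.8 kHz mod fs = 3.2 kHz.
3.2 kHz ≤ fs/2 = 4.2 kHz, appears at 3.2 kHz.
8.8 kHz mod fs = 0.4 kHz.
0.4 kHz ≤ fs/2 = 4.2 kHz, appears at 0.4 kHz.
Distinct values: {0.4 kHz, 1.4 kHz, 3.2 kHz}.

0.4 kHz, 1.4 kHz, 3.2 kHz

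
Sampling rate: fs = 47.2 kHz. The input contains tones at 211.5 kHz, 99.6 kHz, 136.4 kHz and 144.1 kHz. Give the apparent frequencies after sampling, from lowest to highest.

fs/2 = 23.6 kHz.
211.5 kHz mod fs = 22.7 kHz.
22.7 kHz ≤ fs/2 = 23.6 kHz, appears at 22.7 kHz.
99.6 kHz mod fs = 5.2 kHz.
5.2 kHz ≤ fs/2 = 23.6 kHz, appears at 5.2 kHz.
136.4 kHz mod fs = 42 kHz.
42 kHz > fs/2 = 23.6 kHz, folds to fs − 42 kHz = 5.2 kHz.
144.1 kHz mod fs = 2.5 kHz.
2.5 kHz ≤ fs/2 = 23.6 kHz, appears at 2.5 kHz.
Distinct values: {2.5 kHz, 5.2 kHz, 22.7 kHz}.

2.5 kHz, 5.2 kHz, 22.7 kHz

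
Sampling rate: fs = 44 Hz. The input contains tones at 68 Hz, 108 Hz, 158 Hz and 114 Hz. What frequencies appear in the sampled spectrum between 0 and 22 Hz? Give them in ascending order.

18 Hz, 20 Hz

fs/2 = 22 Hz.
68 Hz mod fs = 24 Hz.
24 Hz > fs/2 = 22 Hz, folds to fs − 24 Hz = 20 Hz.
108 Hz mod fs = 20 Hz.
20 Hz ≤ fs/2 = 22 Hz, appears at 20 Hz.
158 Hz mod fs = 26 Hz.
26 Hz > fs/2 = 22 Hz, folds to fs − 26 Hz = 18 Hz.
114 Hz mod fs = 26 Hz.
26 Hz > fs/2 = 22 Hz, folds to fs − 26 Hz = 18 Hz.
Distinct values: {18 Hz, 20 Hz}.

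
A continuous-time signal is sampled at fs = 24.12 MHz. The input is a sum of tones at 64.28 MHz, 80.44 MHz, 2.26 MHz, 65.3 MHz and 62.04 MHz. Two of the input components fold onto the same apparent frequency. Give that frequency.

8.08 MHz

fs/2 = 12.06 MHz.
64.28 MHz mod fs = 16.04 MHz.
16.04 MHz > fs/2 = 12.06 MHz, folds to fs − 16.04 MHz = 8.08 MHz.
80.44 MHz mod fs = 8.08 MHz.
8.08 MHz ≤ fs/2 = 12.06 MHz, appears at 8.08 MHz.
2.26 MHz ≤ fs/2 = 12.06 MHz, passes unchanged.
65.3 MHz mod fs = 17.06 MHz.
17.06 MHz > fs/2 = 12.06 MHz, folds to fs − 17.06 MHz = 7.06 MHz.
62.04 MHz mod fs = 13.8 MHz.
13.8 MHz > fs/2 = 12.06 MHz, folds to fs − 13.8 MHz = 10.32 MHz.
64.28 MHz and 80.44 MHz both map to 8.08 MHz.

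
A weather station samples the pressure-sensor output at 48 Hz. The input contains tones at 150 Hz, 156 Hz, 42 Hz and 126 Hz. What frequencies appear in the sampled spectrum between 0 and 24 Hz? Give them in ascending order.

fs/2 = 24 Hz.
150 Hz mod fs = 6 Hz.
6 Hz ≤ fs/2 = 24 Hz, appears at 6 Hz.
156 Hz mod fs = 12 Hz.
12 Hz ≤ fs/2 = 24 Hz, appears at 12 Hz.
42 Hz > fs/2 = 24 Hz, folds to fs − 42 Hz = 6 Hz.
126 Hz mod fs = 30 Hz.
30 Hz > fs/2 = 24 Hz, folds to fs − 30 Hz = 18 Hz.
Distinct values: {6 Hz, 12 Hz, 18 Hz}.

6 Hz, 12 Hz, 18 Hz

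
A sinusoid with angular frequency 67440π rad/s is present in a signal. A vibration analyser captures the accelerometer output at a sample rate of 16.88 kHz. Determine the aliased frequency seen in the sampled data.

ω = 67440π rad/s → f = ω/(2π) = 33720 Hz = 33.72 kHz.
33.72 kHz mod fs = 16.84 kHz.
16.84 kHz > fs/2 = 8.44 kHz, folds to fs − 16.84 kHz = 0.04 kHz.

0.04 kHz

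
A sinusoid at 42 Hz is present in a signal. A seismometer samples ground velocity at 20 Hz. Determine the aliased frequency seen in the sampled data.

42 Hz mod fs = 2 Hz.
2 Hz ≤ fs/2 = 10 Hz, appears at 2 Hz.

2 Hz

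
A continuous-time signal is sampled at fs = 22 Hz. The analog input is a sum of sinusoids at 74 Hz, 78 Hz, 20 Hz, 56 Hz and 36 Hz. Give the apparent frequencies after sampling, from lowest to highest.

2 Hz, 8 Hz, 10 Hz

fs/2 = 11 Hz.
74 Hz mod fs = 8 Hz.
8 Hz ≤ fs/2 = 11 Hz, appears at 8 Hz.
78 Hz mod fs = 12 Hz.
12 Hz > fs/2 = 11 Hz, folds to fs − 12 Hz = 10 Hz.
20 Hz > fs/2 = 11 Hz, folds to fs − 20 Hz = 2 Hz.
56 Hz mod fs = 12 Hz.
12 Hz > fs/2 = 11 Hz, folds to fs − 12 Hz = 10 Hz.
36 Hz mod fs = 14 Hz.
14 Hz > fs/2 = 11 Hz, folds to fs − 14 Hz = 8 Hz.
Distinct values: {2 Hz, 8 Hz, 10 Hz}.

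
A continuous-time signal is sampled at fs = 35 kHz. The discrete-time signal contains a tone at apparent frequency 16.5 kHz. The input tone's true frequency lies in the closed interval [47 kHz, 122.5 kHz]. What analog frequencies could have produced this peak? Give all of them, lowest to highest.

51.5 kHz, 53.5 kHz, 86.5 kHz, 88.5 kHz, 121.5 kHz

Frequencies that alias to 16.5 kHz are k·fs ± 16.5 kHz for integer k ≥ 0.
k=0: 16.5 kHz.
k=1: 18.5 kHz, 51.5 kHz.
k=2: 53.5 kHz, 86.5 kHz.
k=3: 88.5 kHz, 121.5 kHz.
k=4: 123.5 kHz, 156.5 kHz.
Within [47 kHz, 122.5 kHz]: 51.5 kHz, 53.5 kHz, 86.5 kHz, 88.5 kHz, 121.5 kHz.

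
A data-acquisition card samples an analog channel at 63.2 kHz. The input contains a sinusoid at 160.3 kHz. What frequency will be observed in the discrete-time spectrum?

160.3 kHz mod fs = 33.9 kHz.
33.9 kHz > fs/2 = 31.6 kHz, folds to fs − 33.9 kHz = 29.3 kHz.

29.3 kHz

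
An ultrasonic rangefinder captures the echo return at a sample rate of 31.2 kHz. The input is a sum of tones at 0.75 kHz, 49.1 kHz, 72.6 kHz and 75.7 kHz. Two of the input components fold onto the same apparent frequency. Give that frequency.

fs/2 = 15.6 kHz.
0.75 kHz ≤ fs/2 = 15.6 kHz, passes unchanged.
49.1 kHz mod fs = 17.9 kHz.
17.9 kHz > fs/2 = 15.6 kHz, folds to fs − 17.9 kHz = 13.3 kHz.
72.6 kHz mod fs = 10.2 kHz.
10.2 kHz ≤ fs/2 = 15.6 kHz, appears at 10.2 kHz.
75.7 kHz mod fs = 13.3 kHz.
13.3 kHz ≤ fs/2 = 15.6 kHz, appears at 13.3 kHz.
49.1 kHz and 75.7 kHz both map to 13.3 kHz.

13.3 kHz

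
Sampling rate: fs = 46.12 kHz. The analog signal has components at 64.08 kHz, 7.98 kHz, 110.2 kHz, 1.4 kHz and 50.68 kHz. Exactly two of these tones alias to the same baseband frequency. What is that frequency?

17.96 kHz

fs/2 = 23.06 kHz.
64.08 kHz mod fs = 17.96 kHz.
17.96 kHz ≤ fs/2 = 23.06 kHz, appears at 17.96 kHz.
7.98 kHz ≤ fs/2 = 23.06 kHz, passes unchanged.
110.2 kHz mod fs = 17.96 kHz.
17.96 kHz ≤ fs/2 = 23.06 kHz, appears at 17.96 kHz.
1.4 kHz ≤ fs/2 = 23.06 kHz, passes unchanged.
50.68 kHz mod fs = 4.56 kHz.
4.56 kHz ≤ fs/2 = 23.06 kHz, appears at 4.56 kHz.
64.08 kHz and 110.2 kHz both map to 17.96 kHz.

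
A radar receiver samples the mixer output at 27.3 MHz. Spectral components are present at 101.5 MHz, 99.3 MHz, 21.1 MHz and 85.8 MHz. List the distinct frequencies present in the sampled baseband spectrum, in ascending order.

fs/2 = 13.65 MHz.
101.5 MHz mod fs = 19.6 MHz.
19.6 MHz > fs/2 = 13.65 MHz, folds to fs − 19.6 MHz = 7.7 MHz.
99.3 MHz mod fs = 17.4 MHz.
17.4 MHz > fs/2 = 13.65 MHz, folds to fs − 17.4 MHz = 9.9 MHz.
21.1 MHz > fs/2 = 13.65 MHz, folds to fs − 21.1 MHz = 6.2 MHz.
85.8 MHz mod fs = 3.9 MHz.
3.9 MHz ≤ fs/2 = 13.65 MHz, appears at 3.9 MHz.
Distinct values: {3.9 MHz, 6.2 MHz, 7.7 MHz, 9.9 MHz}.

3.9 MHz, 6.2 MHz, 7.7 MHz, 9.9 MHz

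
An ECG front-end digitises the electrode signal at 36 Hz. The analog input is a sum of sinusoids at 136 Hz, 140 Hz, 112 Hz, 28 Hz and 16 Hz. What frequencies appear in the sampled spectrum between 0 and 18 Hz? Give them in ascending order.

fs/2 = 18 Hz.
136 Hz mod fs = 28 Hz.
28 Hz > fs/2 = 18 Hz, folds to fs − 28 Hz = 8 Hz.
140 Hz mod fs = 32 Hz.
32 Hz > fs/2 = 18 Hz, folds to fs − 32 Hz = 4 Hz.
112 Hz mod fs = 4 Hz.
4 Hz ≤ fs/2 = 18 Hz, appears at 4 Hz.
28 Hz > fs/2 = 18 Hz, folds to fs − 28 Hz = 8 Hz.
16 Hz ≤ fs/2 = 18 Hz, passes unchanged.
Distinct values: {4 Hz, 8 Hz, 16 Hz}.

4 Hz, 8 Hz, 16 Hz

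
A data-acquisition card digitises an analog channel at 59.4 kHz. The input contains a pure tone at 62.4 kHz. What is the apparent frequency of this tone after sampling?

62.4 kHz mod fs = 3 kHz.
3 kHz ≤ fs/2 = 29.7 kHz, appears at 3 kHz.

3 kHz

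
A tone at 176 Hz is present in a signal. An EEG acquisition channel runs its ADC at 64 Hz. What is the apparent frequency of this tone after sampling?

16 Hz

176 Hz mod fs = 48 Hz.
48 Hz > fs/2 = 32 Hz, folds to fs − 48 Hz = 16 Hz.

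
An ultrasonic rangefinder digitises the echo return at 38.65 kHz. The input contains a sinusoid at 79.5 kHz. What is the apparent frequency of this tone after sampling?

2.2 kHz

79.5 kHz mod fs = 2.2 kHz.
2.2 kHz ≤ fs/2 = 19.325 kHz, appears at 2.2 kHz.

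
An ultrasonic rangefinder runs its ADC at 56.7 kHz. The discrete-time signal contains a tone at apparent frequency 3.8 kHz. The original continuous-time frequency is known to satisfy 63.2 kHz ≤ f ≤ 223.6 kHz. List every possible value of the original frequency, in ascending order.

Frequencies that alias to 3.8 kHz are k·fs ± 3.8 kHz for integer k ≥ 0.
k=0: 3.8 kHz.
k=1: 52.9 kHz, 60.5 kHz.
k=2: 109.6 kHz, 117.2 kHz.
k=3: 166.3 kHz, 173.9 kHz.
k=4: 223 kHz, 230.6 kHz.
k=5: 279.7 kHz, 287.3 kHz.
Within [63.2 kHz, 223.6 kHz]: 109.6 kHz, 117.2 kHz, 166.3 kHz, 173.9 kHz, 223 kHz.

109.6 kHz, 117.2 kHz, 166.3 kHz, 173.9 kHz, 223 kHz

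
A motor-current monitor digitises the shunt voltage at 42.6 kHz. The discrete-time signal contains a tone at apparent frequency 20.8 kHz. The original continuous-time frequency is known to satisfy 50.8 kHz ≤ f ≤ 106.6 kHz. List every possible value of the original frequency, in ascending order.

Frequencies that alias to 20.8 kHz are k·fs ± 20.8 kHz for integer k ≥ 0.
k=0: 20.8 kHz.
k=1: 21.8 kHz, 63.4 kHz.
k=2: 64.4 kHz, 106 kHz.
k=3: 107 kHz, 148.6 kHz.
Within [50.8 kHz, 106.6 kHz]: 63.4 kHz, 64.4 kHz, 106 kHz.

63.4 kHz, 64.4 kHz, 106 kHz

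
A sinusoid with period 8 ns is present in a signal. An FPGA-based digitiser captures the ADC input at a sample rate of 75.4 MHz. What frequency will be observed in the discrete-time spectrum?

25.8 MHz

T = 8 ns → f = 1/T = 125 MHz.
125 MHz mod fs = 49.6 MHz.
49.6 MHz > fs/2 = 37.7 MHz, folds to fs − 49.6 MHz = 25.8 MHz.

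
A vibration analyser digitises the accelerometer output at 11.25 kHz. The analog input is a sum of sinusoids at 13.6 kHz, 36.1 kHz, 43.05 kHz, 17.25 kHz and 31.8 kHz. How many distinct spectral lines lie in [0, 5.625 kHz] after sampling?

fs/2 = 5.625 kHz.
13.6 kHz mod fs = 2.35 kHz.
2.35 kHz ≤ fs/2 = 5.625 kHz, appears at 2.35 kHz.
36.1 kHz mod fs = 2.35 kHz.
2.35 kHz ≤ fs/2 = 5.625 kHz, appears at 2.35 kHz.
43.05 kHz mod fs = 9.3 kHz.
9.3 kHz > fs/2 = 5.625 kHz, folds to fs − 9.3 kHz = 1.95 kHz.
17.25 kHz mod fs = 6 kHz.
6 kHz > fs/2 = 5.625 kHz, folds to fs − 6 kHz = 5.25 kHz.
31.8 kHz mod fs = 9.3 kHz.
9.3 kHz > fs/2 = 5.625 kHz, folds to fs − 9.3 kHz = 1.95 kHz.
Distinct values: {1.95 kHz, 2.35 kHz, 5.25 kHz} → 3.

3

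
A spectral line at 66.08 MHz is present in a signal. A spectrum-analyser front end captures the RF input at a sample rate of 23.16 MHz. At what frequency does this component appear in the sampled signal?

3.4 MHz

66.08 MHz mod fs = 19.76 MHz.
19.76 MHz > fs/2 = 11.58 MHz, folds to fs − 19.76 MHz = 3.4 MHz.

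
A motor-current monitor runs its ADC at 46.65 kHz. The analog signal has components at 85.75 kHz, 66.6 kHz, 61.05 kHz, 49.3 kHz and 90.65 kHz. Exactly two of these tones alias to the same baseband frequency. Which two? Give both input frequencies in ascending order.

49.3 kHz, 90.65 kHz

fs/2 = 23.325 kHz.
85.75 kHz mod fs = 39.1 kHz.
39.1 kHz > fs/2 = 23.325 kHz, folds to fs − 39.1 kHz = 7.55 kHz.
66.6 kHz mod fs = 19.95 kHz.
19.95 kHz ≤ fs/2 = 23.325 kHz, appears at 19.95 kHz.
61.05 kHz mod fs = 14.4 kHz.
14.4 kHz ≤ fs/2 = 23.325 kHz, appears at 14.4 kHz.
49.3 kHz mod fs = 2.65 kHz.
2.65 kHz ≤ fs/2 = 23.325 kHz, appears at 2.65 kHz.
90.65 kHz mod fs = 44 kHz.
44 kHz > fs/2 = 23.325 kHz, folds to fs − 44 kHz = 2.65 kHz.
49.3 kHz and 90.65 kHz both map to 2.65 kHz.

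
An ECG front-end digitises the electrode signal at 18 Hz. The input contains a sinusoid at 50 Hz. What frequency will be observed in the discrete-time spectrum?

4 Hz

50 Hz mod fs = 14 Hz.
14 Hz > fs/2 = 9 Hz, folds to fs − 14 Hz = 4 Hz.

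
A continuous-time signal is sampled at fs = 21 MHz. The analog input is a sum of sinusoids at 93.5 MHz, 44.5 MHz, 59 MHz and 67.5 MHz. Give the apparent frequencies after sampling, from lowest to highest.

2.5 MHz, 4 MHz, 4.5 MHz, 9.5 MHz

fs/2 = 10.5 MHz.
93.5 MHz mod fs = 9.5 MHz.
9.5 MHz ≤ fs/2 = 10.5 MHz, appears at 9.5 MHz.
44.5 MHz mod fs = 2.5 MHz.
2.5 MHz ≤ fs/2 = 10.5 MHz, appears at 2.5 MHz.
59 MHz mod fs = 17 MHz.
17 MHz > fs/2 = 10.5 MHz, folds to fs − 17 MHz = 4 MHz.
67.5 MHz mod fs = 4.5 MHz.
4.5 MHz ≤ fs/2 = 10.5 MHz, appears at 4.5 MHz.
Distinct values: {2.5 MHz, 4 MHz, 4.5 MHz, 9.5 MHz}.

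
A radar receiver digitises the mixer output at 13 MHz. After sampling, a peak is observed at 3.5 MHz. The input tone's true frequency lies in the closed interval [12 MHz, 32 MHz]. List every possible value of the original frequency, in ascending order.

Frequencies that alias to 3.5 MHz are k·fs ± 3.5 MHz for integer k ≥ 0.
k=0: 3.5 MHz.
k=1: 9.5 MHz, 16.5 MHz.
k=2: 22.5 MHz, 29.5 MHz.
k=3: 35.5 MHz, 42.5 MHz.
Within [12 MHz, 32 MHz]: 16.5 MHz, 22.5 MHz, 29.5 MHz.

16.5 MHz, 22.5 MHz, 29.5 MHz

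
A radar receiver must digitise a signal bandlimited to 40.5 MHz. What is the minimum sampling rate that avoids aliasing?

Nyquist rate = 2 × 40.5 MHz = 81 MHz.

81 MHz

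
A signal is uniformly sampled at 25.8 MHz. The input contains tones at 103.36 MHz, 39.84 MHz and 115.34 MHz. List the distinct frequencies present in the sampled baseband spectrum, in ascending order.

0.16 MHz, 11.76 MHz, 12.14 MHz

fs/2 = 12.9 MHz.
103.36 MHz mod fs = 0.16 MHz.
0.16 MHz ≤ fs/2 = 12.9 MHz, appears at 0.16 MHz.
39.84 MHz mod fs = 14.04 MHz.
14.04 MHz > fs/2 = 12.9 MHz, folds to fs − 14.04 MHz = 11.76 MHz.
115.34 MHz mod fs = 12.14 MHz.
12.14 MHz ≤ fs/2 = 12.9 MHz, appears at 12.14 MHz.
Distinct values: {0.16 MHz, 11.76 MHz, 12.14 MHz}.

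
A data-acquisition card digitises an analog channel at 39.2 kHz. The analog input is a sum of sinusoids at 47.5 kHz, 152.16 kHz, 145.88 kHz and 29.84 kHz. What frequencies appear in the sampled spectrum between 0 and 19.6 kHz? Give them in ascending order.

fs/2 = 19.6 kHz.
47.5 kHz mod fs = 8.3 kHz.
8.3 kHz ≤ fs/2 = 19.6 kHz, appears at 8.3 kHz.
152.16 kHz mod fs = 34.56 kHz.
34.56 kHz > fs/2 = 19.6 kHz, folds to fs − 34.56 kHz = 4.64 kHz.
145.88 kHz mod fs = 28.28 kHz.
28.28 kHz > fs/2 = 19.6 kHz, folds to fs − 28.28 kHz = 10.92 kHz.
29.84 kHz > fs/2 = 19.6 kHz, folds to fs − 29.84 kHz = 9.36 kHz.
Distinct values: {4.64 kHz, 8.3 kHz, 9.36 kHz, 10.92 kHz}.

4.64 kHz, 8.3 kHz, 9.36 kHz, 10.92 kHz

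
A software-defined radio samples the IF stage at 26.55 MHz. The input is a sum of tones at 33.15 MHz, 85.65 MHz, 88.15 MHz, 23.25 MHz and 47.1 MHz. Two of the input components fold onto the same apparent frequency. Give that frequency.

fs/2 = 13.275 MHz.
33.15 MHz mod fs = 6.6 MHz.
6.6 MHz ≤ fs/2 = 13.275 MHz, appears at 6.6 MHz.
85.65 MHz mod fs = 6 MHz.
6 MHz ≤ fs/2 = 13.275 MHz, appears at 6 MHz.
88.15 MHz mod fs = 8.5 MHz.
8.5 MHz ≤ fs/2 = 13.275 MHz, appears at 8.5 MHz.
23.25 MHz > fs/2 = 13.275 MHz, folds to fs − 23.25 MHz = 3.3 MHz.
47.1 MHz mod fs = 20.55 MHz.
20.55 MHz > fs/2 = 13.275 MHz, folds to fs − 20.55 MHz = 6 MHz.
47.1 MHz and 85.65 MHz both map to 6 MHz.

6 MHz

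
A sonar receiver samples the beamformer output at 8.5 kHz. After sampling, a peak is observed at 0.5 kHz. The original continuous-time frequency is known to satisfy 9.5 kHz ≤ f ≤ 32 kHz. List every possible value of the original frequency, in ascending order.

16.5 kHz, 17.5 kHz, 25 kHz, 26 kHz

Frequencies that alias to 0.5 kHz are k·fs ± 0.5 kHz for integer k ≥ 0.
k=0: 0.5 kHz.
k=1: 8 kHz, 9 kHz.
k=2: 16.5 kHz, 17.5 kHz.
k=3: 25 kHz, 26 kHz.
k=4: 33.5 kHz, 34.5 kHz.
Within [9.5 kHz, 32 kHz]: 16.5 kHz, 17.5 kHz, 25 kHz, 26 kHz.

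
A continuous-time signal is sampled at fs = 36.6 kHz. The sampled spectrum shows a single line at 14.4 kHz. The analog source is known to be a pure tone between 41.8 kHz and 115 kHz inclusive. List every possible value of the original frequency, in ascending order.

51 kHz, 58.8 kHz, 87.6 kHz, 95.4 kHz

Frequencies that alias to 14.4 kHz are k·fs ± 14.4 kHz for integer k ≥ 0.
k=0: 14.4 kHz.
k=1: 22.2 kHz, 51 kHz.
k=2: 58.8 kHz, 87.6 kHz.
k=3: 95.4 kHz, 124.2 kHz.
k=4: 132 kHz, 160.8 kHz.
Within [41.8 kHz, 115 kHz]: 51 kHz, 58.8 kHz, 87.6 kHz, 95.4 kHz.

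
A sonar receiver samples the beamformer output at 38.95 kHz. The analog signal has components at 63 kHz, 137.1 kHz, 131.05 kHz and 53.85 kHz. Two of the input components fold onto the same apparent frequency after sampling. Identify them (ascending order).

fs/2 = 19.475 kHz.
63 kHz mod fs = 24.05 kHz.
24.05 kHz > fs/2 = 19.475 kHz, folds to fs − 24.05 kHz = 14.9 kHz.
137.1 kHz mod fs = 20.25 kHz.
20.25 kHz > fs/2 = 19.475 kHz, folds to fs − 20.25 kHz = 18.7 kHz.
131.05 kHz mod fs = 14.2 kHz.
14.2 kHz ≤ fs/2 = 19.475 kHz, appears at 14.2 kHz.
53.85 kHz mod fs = 14.9 kHz.
14.9 kHz ≤ fs/2 = 19.475 kHz, appears at 14.9 kHz.
53.85 kHz and 63 kHz both map to 14.9 kHz.

53.85 kHz, 63 kHz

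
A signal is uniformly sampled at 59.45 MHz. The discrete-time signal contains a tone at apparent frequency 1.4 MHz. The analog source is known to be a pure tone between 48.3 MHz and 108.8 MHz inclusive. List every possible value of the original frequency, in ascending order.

Frequencies that alias to 1.4 MHz are k·fs ± 1.4 MHz for integer k ≥ 0.
k=0: 1.4 MHz.
k=1: 58.05 MHz, 60.85 MHz.
k=2: 117.5 MHz, 120.3 MHz.
Within [48.3 MHz, 108.8 MHz]: 58.05 MHz, 60.85 MHz.

58.05 MHz, 60.85 MHz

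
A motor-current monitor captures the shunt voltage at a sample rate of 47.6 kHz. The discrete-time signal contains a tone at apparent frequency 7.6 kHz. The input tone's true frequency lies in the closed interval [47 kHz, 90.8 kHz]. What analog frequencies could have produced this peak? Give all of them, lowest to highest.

Frequencies that alias to 7.6 kHz are k·fs ± 7.6 kHz for integer k ≥ 0.
k=0: 7.6 kHz.
k=1: 40 kHz, 55.2 kHz.
k=2: 87.6 kHz, 102.8 kHz.
k=3: 135.2 kHz, 150.4 kHz.
Within [47 kHz, 90.8 kHz]: 55.2 kHz, 87.6 kHz.

55.2 kHz, 87.6 kHz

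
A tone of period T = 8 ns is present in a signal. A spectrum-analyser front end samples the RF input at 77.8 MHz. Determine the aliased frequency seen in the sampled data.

T = 8 ns → f = 1/T = 125 MHz.
125 MHz mod fs = 47.2 MHz.
47.2 MHz > fs/2 = 38.9 MHz, folds to fs − 47.2 MHz = 30.6 MHz.

30.6 MHz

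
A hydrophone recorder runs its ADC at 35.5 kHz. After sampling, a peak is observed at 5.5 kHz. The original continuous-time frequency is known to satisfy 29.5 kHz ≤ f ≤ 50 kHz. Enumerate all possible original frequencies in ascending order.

30 kHz, 41 kHz

Frequencies that alias to 5.5 kHz are k·fs ± 5.5 kHz for integer k ≥ 0.
k=0: 5.5 kHz.
k=1: 30 kHz, 41 kHz.
k=2: 65.5 kHz, 76.5 kHz.
Within [29.5 kHz, 50 kHz]: 30 kHz, 41 kHz.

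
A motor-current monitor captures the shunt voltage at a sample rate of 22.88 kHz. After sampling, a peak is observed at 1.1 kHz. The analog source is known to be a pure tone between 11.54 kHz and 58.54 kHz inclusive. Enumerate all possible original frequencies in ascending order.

Frequencies that alias to 1.1 kHz are k·fs ± 1.1 kHz for integer k ≥ 0.
k=0: 1.1 kHz.
k=1: 21.78 kHz, 23.98 kHz.
k=2: 44.66 kHz, 46.86 kHz.
k=3: 67.54 kHz, 69.74 kHz.
Within [11.54 kHz, 58.54 kHz]: 21.78 kHz, 23.98 kHz, 44.66 kHz, 46.86 kHz.

21.78 kHz, 23.98 kHz, 44.66 kHz, 46.86 kHz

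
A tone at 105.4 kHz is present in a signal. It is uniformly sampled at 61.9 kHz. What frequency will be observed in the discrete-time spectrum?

18.4 kHz

105.4 kHz mod fs = 43.5 kHz.
43.5 kHz > fs/2 = 30.95 kHz, folds to fs − 43.5 kHz = 18.4 kHz.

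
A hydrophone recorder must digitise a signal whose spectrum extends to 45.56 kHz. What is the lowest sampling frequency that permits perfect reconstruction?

91.12 kHz

Nyquist rate = 2 × 45.56 kHz = 91.12 kHz.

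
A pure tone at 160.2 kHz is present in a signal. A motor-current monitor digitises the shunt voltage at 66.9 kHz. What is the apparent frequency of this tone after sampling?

160.2 kHz mod fs = 26.4 kHz.
26.4 kHz ≤ fs/2 = 33.45 kHz, appears at 26.4 kHz.

26.4 kHz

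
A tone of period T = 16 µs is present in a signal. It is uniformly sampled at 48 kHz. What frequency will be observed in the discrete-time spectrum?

14.5 kHz

T = 16 µs → f = 1/T = 62.5 kHz.
62.5 kHz mod fs = 14.5 kHz.
14.5 kHz ≤ fs/2 = 24 kHz, appears at 14.5 kHz.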